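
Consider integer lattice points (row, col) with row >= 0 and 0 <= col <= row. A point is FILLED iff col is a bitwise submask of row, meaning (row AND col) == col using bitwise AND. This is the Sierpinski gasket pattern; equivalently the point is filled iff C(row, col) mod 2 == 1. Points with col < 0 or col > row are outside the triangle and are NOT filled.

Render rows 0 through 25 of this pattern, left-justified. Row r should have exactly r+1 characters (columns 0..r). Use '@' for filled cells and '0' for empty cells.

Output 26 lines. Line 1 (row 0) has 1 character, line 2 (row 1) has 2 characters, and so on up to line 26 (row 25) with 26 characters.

Answer: @
@@
@0@
@@@@
@000@
@@00@@
@0@0@0@
@@@@@@@@
@0000000@
@@000000@@
@0@00000@0@
@@@@0000@@@@
@000@000@000@
@@00@@00@@00@@
@0@0@0@0@0@0@0@
@@@@@@@@@@@@@@@@
@000000000000000@
@@00000000000000@@
@0@0000000000000@0@
@@@@000000000000@@@@
@000@00000000000@000@
@@00@@0000000000@@00@@
@0@0@0@000000000@0@0@0@
@@@@@@@@00000000@@@@@@@@
@0000000@0000000@0000000@
@@000000@@000000@@000000@@

Derivation:
r0=0: @
r1=1: @@
r2=10: @0@
r3=11: @@@@
r4=100: @000@
r5=101: @@00@@
r6=110: @0@0@0@
r7=111: @@@@@@@@
r8=1000: @0000000@
r9=1001: @@000000@@
r10=1010: @0@00000@0@
r11=1011: @@@@0000@@@@
r12=1100: @000@000@000@
r13=1101: @@00@@00@@00@@
r14=1110: @0@0@0@0@0@0@0@
r15=1111: @@@@@@@@@@@@@@@@
r16=10000: @000000000000000@
r17=10001: @@00000000000000@@
r18=10010: @0@0000000000000@0@
r19=10011: @@@@000000000000@@@@
r20=10100: @000@00000000000@000@
r21=10101: @@00@@0000000000@@00@@
r22=10110: @0@0@0@000000000@0@0@0@
r23=10111: @@@@@@@@00000000@@@@@@@@
r24=11000: @0000000@0000000@0000000@
r25=11001: @@000000@@000000@@000000@@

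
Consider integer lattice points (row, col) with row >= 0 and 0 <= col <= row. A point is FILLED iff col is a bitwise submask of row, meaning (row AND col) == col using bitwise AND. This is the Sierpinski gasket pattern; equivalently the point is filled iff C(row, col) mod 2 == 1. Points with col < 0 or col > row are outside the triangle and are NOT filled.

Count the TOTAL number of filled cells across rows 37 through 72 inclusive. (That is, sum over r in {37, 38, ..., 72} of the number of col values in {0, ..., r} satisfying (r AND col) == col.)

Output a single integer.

Answer: 522

Derivation:
r37=100101 pc3: +8 =8
r38=100110 pc3: +8 =16
r39=100111 pc4: +16 =32
r40=101000 pc2: +4 =36
r41=101001 pc3: +8 =44
r42=101010 pc3: +8 =52
r43=101011 pc4: +16 =68
r44=101100 pc3: +8 =76
r45=101101 pc4: +16 =92
r46=101110 pc4: +16 =108
r47=101111 pc5: +32 =140
r48=110000 pc2: +4 =144
r49=110001 pc3: +8 =152
r50=110010 pc3: +8 =160
r51=110011 pc4: +16 =176
r52=110100 pc3: +8 =184
r53=110101 pc4: +16 =200
r54=110110 pc4: +16 =216
r55=110111 pc5: +32 =248
r56=111000 pc3: +8 =256
r57=111001 pc4: +16 =272
r58=111010 pc4: +16 =288
r59=111011 pc5: +32 =320
r60=111100 pc4: +16 =336
r61=111101 pc5: +32 =368
r62=111110 pc5: +32 =400
r63=111111 pc6: +64 =464
r64=1000000 pc1: +2 =466
r65=1000001 pc2: +4 =470
r66=1000010 pc2: +4 =474
r67=1000011 pc3: +8 =482
r68=1000100 pc2: +4 =486
r69=1000101 pc3: +8 =494
r70=1000110 pc3: +8 =502
r71=1000111 pc4: +16 =518
r72=1001000 pc2: +4 =522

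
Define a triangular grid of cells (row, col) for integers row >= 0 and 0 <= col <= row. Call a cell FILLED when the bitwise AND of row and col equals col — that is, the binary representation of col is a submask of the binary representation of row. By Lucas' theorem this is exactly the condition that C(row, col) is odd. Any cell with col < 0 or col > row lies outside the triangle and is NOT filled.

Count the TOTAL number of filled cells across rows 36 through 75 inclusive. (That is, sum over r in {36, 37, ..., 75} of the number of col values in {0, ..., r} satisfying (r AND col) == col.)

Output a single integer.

r36=100100 pc2: +4 =4
r37=100101 pc3: +8 =12
r38=100110 pc3: +8 =20
r39=100111 pc4: +16 =36
r40=101000 pc2: +4 =40
r41=101001 pc3: +8 =48
r42=101010 pc3: +8 =56
r43=101011 pc4: +16 =72
r44=101100 pc3: +8 =80
r45=101101 pc4: +16 =96
r46=101110 pc4: +16 =112
r47=101111 pc5: +32 =144
r48=110000 pc2: +4 =148
r49=110001 pc3: +8 =156
r50=110010 pc3: +8 =164
r51=110011 pc4: +16 =180
r52=110100 pc3: +8 =188
r53=110101 pc4: +16 =204
r54=110110 pc4: +16 =220
r55=110111 pc5: +32 =252
r56=111000 pc3: +8 =260
r57=111001 pc4: +16 =276
r58=111010 pc4: +16 =292
r59=111011 pc5: +32 =324
r60=111100 pc4: +16 =340
r61=111101 pc5: +32 =372
r62=111110 pc5: +32 =404
r63=111111 pc6: +64 =468
r64=1000000 pc1: +2 =470
r65=1000001 pc2: +4 =474
r66=1000010 pc2: +4 =478
r67=1000011 pc3: +8 =486
r68=1000100 pc2: +4 =490
r69=1000101 pc3: +8 =498
r70=1000110 pc3: +8 =506
r71=1000111 pc4: +16 =522
r72=1001000 pc2: +4 =526
r73=1001001 pc3: +8 =534
r74=1001010 pc3: +8 =542
r75=1001011 pc4: +16 =558

Answer: 558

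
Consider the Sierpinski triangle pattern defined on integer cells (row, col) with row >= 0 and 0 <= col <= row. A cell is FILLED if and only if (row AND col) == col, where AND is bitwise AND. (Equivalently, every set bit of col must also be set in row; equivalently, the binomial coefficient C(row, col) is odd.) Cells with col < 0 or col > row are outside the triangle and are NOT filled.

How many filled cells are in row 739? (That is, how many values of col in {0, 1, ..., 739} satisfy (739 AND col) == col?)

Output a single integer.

Answer: 64

Derivation:
739 in binary = 1011100011
popcount(739) = number of 1-bits in 1011100011 = 6
A col c satisfies (739 AND c) == c iff every set bit of c is also set in 739; each of the 6 set bits of 739 can independently be on or off in c.
count = 2^6 = 64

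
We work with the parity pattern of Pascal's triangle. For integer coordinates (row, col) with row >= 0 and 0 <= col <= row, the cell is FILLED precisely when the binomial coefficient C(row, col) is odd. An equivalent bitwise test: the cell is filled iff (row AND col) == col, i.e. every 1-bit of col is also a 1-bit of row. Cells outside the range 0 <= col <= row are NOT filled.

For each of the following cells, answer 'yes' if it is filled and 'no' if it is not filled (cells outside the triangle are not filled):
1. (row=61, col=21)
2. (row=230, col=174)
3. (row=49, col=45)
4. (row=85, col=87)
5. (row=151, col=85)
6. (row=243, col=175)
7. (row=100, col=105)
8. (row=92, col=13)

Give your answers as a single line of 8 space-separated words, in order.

Answer: yes no no no no no no no

Derivation:
(61,21): row=0b111101, col=0b10101, row AND col = 0b10101 = 21; 21 == 21 -> filled
(230,174): row=0b11100110, col=0b10101110, row AND col = 0b10100110 = 166; 166 != 174 -> empty
(49,45): row=0b110001, col=0b101101, row AND col = 0b100001 = 33; 33 != 45 -> empty
(85,87): col outside [0, 85] -> not filled
(151,85): row=0b10010111, col=0b1010101, row AND col = 0b10101 = 21; 21 != 85 -> empty
(243,175): row=0b11110011, col=0b10101111, row AND col = 0b10100011 = 163; 163 != 175 -> empty
(100,105): col outside [0, 100] -> not filled
(92,13): row=0b1011100, col=0b1101, row AND col = 0b1100 = 12; 12 != 13 -> empty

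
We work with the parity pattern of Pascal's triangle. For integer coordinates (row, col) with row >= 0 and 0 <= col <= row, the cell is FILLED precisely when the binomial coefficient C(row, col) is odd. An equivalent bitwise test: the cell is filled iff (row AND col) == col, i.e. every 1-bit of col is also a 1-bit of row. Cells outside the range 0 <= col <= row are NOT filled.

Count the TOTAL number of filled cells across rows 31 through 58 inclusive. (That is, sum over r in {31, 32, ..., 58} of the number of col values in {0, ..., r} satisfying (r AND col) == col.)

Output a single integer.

r31=11111 pc5: +32 =32
r32=100000 pc1: +2 =34
r33=100001 pc2: +4 =38
r34=100010 pc2: +4 =42
r35=100011 pc3: +8 =50
r36=100100 pc2: +4 =54
r37=100101 pc3: +8 =62
r38=100110 pc3: +8 =70
r39=100111 pc4: +16 =86
r40=101000 pc2: +4 =90
r41=101001 pc3: +8 =98
r42=101010 pc3: +8 =106
r43=101011 pc4: +16 =122
r44=101100 pc3: +8 =130
r45=101101 pc4: +16 =146
r46=101110 pc4: +16 =162
r47=101111 pc5: +32 =194
r48=110000 pc2: +4 =198
r49=110001 pc3: +8 =206
r50=110010 pc3: +8 =214
r51=110011 pc4: +16 =230
r52=110100 pc3: +8 =238
r53=110101 pc4: +16 =254
r54=110110 pc4: +16 =270
r55=110111 pc5: +32 =302
r56=111000 pc3: +8 =310
r57=111001 pc4: +16 =326
r58=111010 pc4: +16 =342

Answer: 342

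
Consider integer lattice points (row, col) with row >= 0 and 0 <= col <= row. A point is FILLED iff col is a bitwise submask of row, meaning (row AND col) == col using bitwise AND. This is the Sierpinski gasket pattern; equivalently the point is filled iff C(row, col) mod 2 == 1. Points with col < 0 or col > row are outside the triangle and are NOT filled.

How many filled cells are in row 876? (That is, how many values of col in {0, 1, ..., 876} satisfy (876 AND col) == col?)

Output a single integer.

Answer: 64

Derivation:
876 in binary = 1101101100
popcount(876) = number of 1-bits in 1101101100 = 6
A col c satisfies (876 AND c) == c iff every set bit of c is also set in 876; each of the 6 set bits of 876 can independently be on or off in c.
count = 2^6 = 64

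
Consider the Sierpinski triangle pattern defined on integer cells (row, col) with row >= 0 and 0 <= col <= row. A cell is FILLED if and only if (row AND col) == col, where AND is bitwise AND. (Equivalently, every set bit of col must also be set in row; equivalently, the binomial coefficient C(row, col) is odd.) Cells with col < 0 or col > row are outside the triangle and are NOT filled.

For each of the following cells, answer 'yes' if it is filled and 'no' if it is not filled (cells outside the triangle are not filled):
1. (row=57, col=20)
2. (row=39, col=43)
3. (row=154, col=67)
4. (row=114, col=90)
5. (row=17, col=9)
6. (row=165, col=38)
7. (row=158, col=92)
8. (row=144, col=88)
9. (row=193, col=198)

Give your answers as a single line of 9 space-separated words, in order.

(57,20): row=0b111001, col=0b10100, row AND col = 0b10000 = 16; 16 != 20 -> empty
(39,43): col outside [0, 39] -> not filled
(154,67): row=0b10011010, col=0b1000011, row AND col = 0b10 = 2; 2 != 67 -> empty
(114,90): row=0b1110010, col=0b1011010, row AND col = 0b1010010 = 82; 82 != 90 -> empty
(17,9): row=0b10001, col=0b1001, row AND col = 0b1 = 1; 1 != 9 -> empty
(165,38): row=0b10100101, col=0b100110, row AND col = 0b100100 = 36; 36 != 38 -> empty
(158,92): row=0b10011110, col=0b1011100, row AND col = 0b11100 = 28; 28 != 92 -> empty
(144,88): row=0b10010000, col=0b1011000, row AND col = 0b10000 = 16; 16 != 88 -> empty
(193,198): col outside [0, 193] -> not filled

Answer: no no no no no no no no no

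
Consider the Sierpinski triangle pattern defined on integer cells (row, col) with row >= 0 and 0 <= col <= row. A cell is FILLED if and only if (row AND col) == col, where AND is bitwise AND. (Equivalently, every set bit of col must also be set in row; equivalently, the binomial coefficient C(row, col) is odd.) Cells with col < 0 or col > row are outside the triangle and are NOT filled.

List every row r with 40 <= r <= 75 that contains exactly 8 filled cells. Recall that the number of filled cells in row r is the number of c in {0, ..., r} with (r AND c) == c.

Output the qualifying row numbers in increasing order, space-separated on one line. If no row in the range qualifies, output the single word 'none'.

Row r has 2^popcount(r) filled cells, so we need popcount(r) = log2(8) = 3.
Scan r = 40..75 and keep those with exactly 3 one-bits:
r=40=101000 popcount=2 -> skip
r=41=101001 popcount=3 -> KEEP
r=42=101010 popcount=3 -> KEEP
r=43=101011 popcount=4 -> skip
r=44=101100 popcount=3 -> KEEP
r=45=101101 popcount=4 -> skip
r=46=101110 popcount=4 -> skip
r=47=101111 popcount=5 -> skip
r=48=110000 popcount=2 -> skip
r=49=110001 popcount=3 -> KEEP
r=50=110010 popcount=3 -> KEEP
r=51=110011 popcount=4 -> skip
r=52=110100 popcount=3 -> KEEP
r=53=110101 popcount=4 -> skip
r=54=110110 popcount=4 -> skip
r=55=110111 popcount=5 -> skip
r=56=111000 popcount=3 -> KEEP
r=57=111001 popcount=4 -> skip
r=58=111010 popcount=4 -> skip
r=59=111011 popcount=5 -> skip
r=60=111100 popcount=4 -> skip
r=61=111101 popcount=5 -> skip
r=62=111110 popcount=5 -> skip
r=63=111111 popcount=6 -> skip
r=64=1000000 popcount=1 -> skip
r=65=1000001 popcount=2 -> skip
r=66=1000010 popcount=2 -> skip
r=67=1000011 popcount=3 -> KEEP
r=68=1000100 popcount=2 -> skip
r=69=1000101 popcount=3 -> KEEP
r=70=1000110 popcount=3 -> KEEP
r=71=1000111 popcount=4 -> skip
r=72=1001000 popcount=2 -> skip
r=73=1001001 popcount=3 -> KEEP
r=74=1001010 popcount=3 -> KEEP
r=75=1001011 popcount=4 -> skip
Kept rows: 41 42 44 49 50 52 56 67 69 70 73 74

Answer: 41 42 44 49 50 52 56 67 69 70 73 74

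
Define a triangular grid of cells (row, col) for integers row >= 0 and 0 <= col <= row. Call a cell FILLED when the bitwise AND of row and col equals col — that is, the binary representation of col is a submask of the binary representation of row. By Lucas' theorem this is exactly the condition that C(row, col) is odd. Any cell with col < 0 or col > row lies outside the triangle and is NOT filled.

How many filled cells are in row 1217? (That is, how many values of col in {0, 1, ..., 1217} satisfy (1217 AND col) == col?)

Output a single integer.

Answer: 16

Derivation:
1217 in binary = 10011000001
popcount(1217) = number of 1-bits in 10011000001 = 4
A col c satisfies (1217 AND c) == c iff every set bit of c is also set in 1217; each of the 4 set bits of 1217 can independently be on or off in c.
count = 2^4 = 16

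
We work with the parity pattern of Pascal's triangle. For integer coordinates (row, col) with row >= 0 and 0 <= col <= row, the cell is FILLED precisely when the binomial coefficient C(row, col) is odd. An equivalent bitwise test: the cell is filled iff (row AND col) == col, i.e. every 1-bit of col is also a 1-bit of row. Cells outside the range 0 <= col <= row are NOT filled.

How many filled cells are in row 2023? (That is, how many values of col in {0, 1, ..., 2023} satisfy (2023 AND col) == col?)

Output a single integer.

2023 in binary = 11111100111
popcount(2023) = number of 1-bits in 11111100111 = 9
A col c satisfies (2023 AND c) == c iff every set bit of c is also set in 2023; each of the 9 set bits of 2023 can independently be on or off in c.
count = 2^9 = 512

Answer: 512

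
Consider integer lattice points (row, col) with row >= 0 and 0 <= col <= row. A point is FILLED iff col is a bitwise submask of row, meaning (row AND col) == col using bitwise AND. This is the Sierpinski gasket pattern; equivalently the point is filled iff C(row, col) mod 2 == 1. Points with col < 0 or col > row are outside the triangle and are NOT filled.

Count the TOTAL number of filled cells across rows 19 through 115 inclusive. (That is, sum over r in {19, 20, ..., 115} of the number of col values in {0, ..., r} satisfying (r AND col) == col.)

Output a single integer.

Answer: 1520

Derivation:
r19=10011 pc3: +8 =8
r20=10100 pc2: +4 =12
r21=10101 pc3: +8 =20
r22=10110 pc3: +8 =28
r23=10111 pc4: +16 =44
r24=11000 pc2: +4 =48
r25=11001 pc3: +8 =56
r26=11010 pc3: +8 =64
r27=11011 pc4: +16 =80
r28=11100 pc3: +8 =88
r29=11101 pc4: +16 =104
r30=11110 pc4: +16 =120
r31=11111 pc5: +32 =152
r32=100000 pc1: +2 =154
r33=100001 pc2: +4 =158
r34=100010 pc2: +4 =162
r35=100011 pc3: +8 =170
r36=100100 pc2: +4 =174
r37=100101 pc3: +8 =182
r38=100110 pc3: +8 =190
r39=100111 pc4: +16 =206
r40=101000 pc2: +4 =210
r41=101001 pc3: +8 =218
r42=101010 pc3: +8 =226
r43=101011 pc4: +16 =242
r44=101100 pc3: +8 =250
r45=101101 pc4: +16 =266
r46=101110 pc4: +16 =282
r47=101111 pc5: +32 =314
r48=110000 pc2: +4 =318
r49=110001 pc3: +8 =326
r50=110010 pc3: +8 =334
r51=110011 pc4: +16 =350
r52=110100 pc3: +8 =358
r53=110101 pc4: +16 =374
r54=110110 pc4: +16 =390
r55=110111 pc5: +32 =422
r56=111000 pc3: +8 =430
r57=111001 pc4: +16 =446
r58=111010 pc4: +16 =462
r59=111011 pc5: +32 =494
r60=111100 pc4: +16 =510
r61=111101 pc5: +32 =542
r62=111110 pc5: +32 =574
r63=111111 pc6: +64 =638
r64=1000000 pc1: +2 =640
r65=1000001 pc2: +4 =644
r66=1000010 pc2: +4 =648
r67=1000011 pc3: +8 =656
r68=1000100 pc2: +4 =660
r69=1000101 pc3: +8 =668
r70=1000110 pc3: +8 =676
r71=1000111 pc4: +16 =692
r72=1001000 pc2: +4 =696
r73=1001001 pc3: +8 =704
r74=1001010 pc3: +8 =712
r75=1001011 pc4: +16 =728
r76=1001100 pc3: +8 =736
r77=1001101 pc4: +16 =752
r78=1001110 pc4: +16 =768
r79=1001111 pc5: +32 =800
r80=1010000 pc2: +4 =804
r81=1010001 pc3: +8 =812
r82=1010010 pc3: +8 =820
r83=1010011 pc4: +16 =836
r84=1010100 pc3: +8 =844
r85=1010101 pc4: +16 =860
r86=1010110 pc4: +16 =876
r87=1010111 pc5: +32 =908
r88=1011000 pc3: +8 =916
r89=1011001 pc4: +16 =932
r90=1011010 pc4: +16 =948
r91=1011011 pc5: +32 =980
r92=1011100 pc4: +16 =996
r93=1011101 pc5: +32 =1028
r94=1011110 pc5: +32 =1060
r95=1011111 pc6: +64 =1124
r96=1100000 pc2: +4 =1128
r97=1100001 pc3: +8 =1136
r98=1100010 pc3: +8 =1144
r99=1100011 pc4: +16 =1160
r100=1100100 pc3: +8 =1168
r101=1100101 pc4: +16 =1184
r102=1100110 pc4: +16 =1200
r103=1100111 pc5: +32 =1232
r104=1101000 pc3: +8 =1240
r105=1101001 pc4: +16 =1256
r106=1101010 pc4: +16 =1272
r107=1101011 pc5: +32 =1304
r108=1101100 pc4: +16 =1320
r109=1101101 pc5: +32 =1352
r110=1101110 pc5: +32 =1384
r111=1101111 pc6: +64 =1448
r112=1110000 pc3: +8 =1456
r113=1110001 pc4: +16 =1472
r114=1110010 pc4: +16 =1488
r115=1110011 pc5: +32 =1520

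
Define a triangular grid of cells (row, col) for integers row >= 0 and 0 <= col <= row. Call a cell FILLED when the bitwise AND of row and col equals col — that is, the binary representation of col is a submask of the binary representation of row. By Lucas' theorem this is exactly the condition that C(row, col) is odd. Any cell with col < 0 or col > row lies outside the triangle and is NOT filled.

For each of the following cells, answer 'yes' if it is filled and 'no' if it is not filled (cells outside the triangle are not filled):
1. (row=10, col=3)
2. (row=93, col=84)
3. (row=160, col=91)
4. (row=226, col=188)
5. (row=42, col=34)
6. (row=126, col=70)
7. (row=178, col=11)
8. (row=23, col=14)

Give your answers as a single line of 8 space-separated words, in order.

Answer: no yes no no yes yes no no

Derivation:
(10,3): row=0b1010, col=0b11, row AND col = 0b10 = 2; 2 != 3 -> empty
(93,84): row=0b1011101, col=0b1010100, row AND col = 0b1010100 = 84; 84 == 84 -> filled
(160,91): row=0b10100000, col=0b1011011, row AND col = 0b0 = 0; 0 != 91 -> empty
(226,188): row=0b11100010, col=0b10111100, row AND col = 0b10100000 = 160; 160 != 188 -> empty
(42,34): row=0b101010, col=0b100010, row AND col = 0b100010 = 34; 34 == 34 -> filled
(126,70): row=0b1111110, col=0b1000110, row AND col = 0b1000110 = 70; 70 == 70 -> filled
(178,11): row=0b10110010, col=0b1011, row AND col = 0b10 = 2; 2 != 11 -> empty
(23,14): row=0b10111, col=0b1110, row AND col = 0b110 = 6; 6 != 14 -> empty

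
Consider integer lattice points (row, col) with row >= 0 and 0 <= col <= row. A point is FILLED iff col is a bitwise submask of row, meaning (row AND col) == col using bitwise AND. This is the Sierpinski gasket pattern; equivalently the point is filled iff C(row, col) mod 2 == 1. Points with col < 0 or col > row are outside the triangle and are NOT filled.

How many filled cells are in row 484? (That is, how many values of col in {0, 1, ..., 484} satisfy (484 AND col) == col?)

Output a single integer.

484 in binary = 111100100
popcount(484) = number of 1-bits in 111100100 = 5
A col c satisfies (484 AND c) == c iff every set bit of c is also set in 484; each of the 5 set bits of 484 can independently be on or off in c.
count = 2^5 = 32

Answer: 32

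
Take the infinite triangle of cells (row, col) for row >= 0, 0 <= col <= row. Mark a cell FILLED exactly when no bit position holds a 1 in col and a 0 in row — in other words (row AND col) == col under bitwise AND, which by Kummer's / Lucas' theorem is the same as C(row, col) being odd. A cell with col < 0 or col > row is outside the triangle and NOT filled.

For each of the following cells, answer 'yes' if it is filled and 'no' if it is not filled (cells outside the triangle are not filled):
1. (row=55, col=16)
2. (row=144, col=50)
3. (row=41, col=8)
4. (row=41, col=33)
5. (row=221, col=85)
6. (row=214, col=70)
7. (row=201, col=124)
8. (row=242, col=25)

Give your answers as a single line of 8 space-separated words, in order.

Answer: yes no yes yes yes yes no no

Derivation:
(55,16): row=0b110111, col=0b10000, row AND col = 0b10000 = 16; 16 == 16 -> filled
(144,50): row=0b10010000, col=0b110010, row AND col = 0b10000 = 16; 16 != 50 -> empty
(41,8): row=0b101001, col=0b1000, row AND col = 0b1000 = 8; 8 == 8 -> filled
(41,33): row=0b101001, col=0b100001, row AND col = 0b100001 = 33; 33 == 33 -> filled
(221,85): row=0b11011101, col=0b1010101, row AND col = 0b1010101 = 85; 85 == 85 -> filled
(214,70): row=0b11010110, col=0b1000110, row AND col = 0b1000110 = 70; 70 == 70 -> filled
(201,124): row=0b11001001, col=0b1111100, row AND col = 0b1001000 = 72; 72 != 124 -> empty
(242,25): row=0b11110010, col=0b11001, row AND col = 0b10000 = 16; 16 != 25 -> empty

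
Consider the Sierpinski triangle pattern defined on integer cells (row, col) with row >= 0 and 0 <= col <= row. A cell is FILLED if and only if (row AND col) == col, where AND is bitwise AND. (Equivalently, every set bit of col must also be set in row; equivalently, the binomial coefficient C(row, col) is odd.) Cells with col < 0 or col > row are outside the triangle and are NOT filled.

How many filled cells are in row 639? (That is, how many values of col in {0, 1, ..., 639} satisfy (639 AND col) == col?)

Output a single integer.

639 in binary = 1001111111
popcount(639) = number of 1-bits in 1001111111 = 8
A col c satisfies (639 AND c) == c iff every set bit of c is also set in 639; each of the 8 set bits of 639 can independently be on or off in c.
count = 2^8 = 256

Answer: 256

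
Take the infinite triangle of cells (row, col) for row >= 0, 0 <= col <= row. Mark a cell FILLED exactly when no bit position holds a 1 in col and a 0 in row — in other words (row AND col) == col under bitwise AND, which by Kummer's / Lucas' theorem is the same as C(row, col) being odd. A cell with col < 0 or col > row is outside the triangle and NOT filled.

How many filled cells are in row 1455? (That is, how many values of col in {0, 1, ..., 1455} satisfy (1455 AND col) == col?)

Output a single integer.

1455 in binary = 10110101111
popcount(1455) = number of 1-bits in 10110101111 = 8
A col c satisfies (1455 AND c) == c iff every set bit of c is also set in 1455; each of the 8 set bits of 1455 can independently be on or off in c.
count = 2^8 = 256

Answer: 256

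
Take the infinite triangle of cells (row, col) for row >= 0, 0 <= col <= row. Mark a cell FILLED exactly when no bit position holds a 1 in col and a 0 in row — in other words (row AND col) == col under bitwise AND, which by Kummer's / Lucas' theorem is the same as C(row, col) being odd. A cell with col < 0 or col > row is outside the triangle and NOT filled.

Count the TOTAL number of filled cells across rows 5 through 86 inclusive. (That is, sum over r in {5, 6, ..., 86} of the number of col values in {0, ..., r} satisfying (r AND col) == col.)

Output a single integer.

Answer: 956

Derivation:
r5=101 pc2: +4 =4
r6=110 pc2: +4 =8
r7=111 pc3: +8 =16
r8=1000 pc1: +2 =18
r9=1001 pc2: +4 =22
r10=1010 pc2: +4 =26
r11=1011 pc3: +8 =34
r12=1100 pc2: +4 =38
r13=1101 pc3: +8 =46
r14=1110 pc3: +8 =54
r15=1111 pc4: +16 =70
r16=10000 pc1: +2 =72
r17=10001 pc2: +4 =76
r18=10010 pc2: +4 =80
r19=10011 pc3: +8 =88
r20=10100 pc2: +4 =92
r21=10101 pc3: +8 =100
r22=10110 pc3: +8 =108
r23=10111 pc4: +16 =124
r24=11000 pc2: +4 =128
r25=11001 pc3: +8 =136
r26=11010 pc3: +8 =144
r27=11011 pc4: +16 =160
r28=11100 pc3: +8 =168
r29=11101 pc4: +16 =184
r30=11110 pc4: +16 =200
r31=11111 pc5: +32 =232
r32=100000 pc1: +2 =234
r33=100001 pc2: +4 =238
r34=100010 pc2: +4 =242
r35=100011 pc3: +8 =250
r36=100100 pc2: +4 =254
r37=100101 pc3: +8 =262
r38=100110 pc3: +8 =270
r39=100111 pc4: +16 =286
r40=101000 pc2: +4 =290
r41=101001 pc3: +8 =298
r42=101010 pc3: +8 =306
r43=101011 pc4: +16 =322
r44=101100 pc3: +8 =330
r45=101101 pc4: +16 =346
r46=101110 pc4: +16 =362
r47=101111 pc5: +32 =394
r48=110000 pc2: +4 =398
r49=110001 pc3: +8 =406
r50=110010 pc3: +8 =414
r51=110011 pc4: +16 =430
r52=110100 pc3: +8 =438
r53=110101 pc4: +16 =454
r54=110110 pc4: +16 =470
r55=110111 pc5: +32 =502
r56=111000 pc3: +8 =510
r57=111001 pc4: +16 =526
r58=111010 pc4: +16 =542
r59=111011 pc5: +32 =574
r60=111100 pc4: +16 =590
r61=111101 pc5: +32 =622
r62=111110 pc5: +32 =654
r63=111111 pc6: +64 =718
r64=1000000 pc1: +2 =720
r65=1000001 pc2: +4 =724
r66=1000010 pc2: +4 =728
r67=1000011 pc3: +8 =736
r68=1000100 pc2: +4 =740
r69=1000101 pc3: +8 =748
r70=1000110 pc3: +8 =756
r71=1000111 pc4: +16 =772
r72=1001000 pc2: +4 =776
r73=1001001 pc3: +8 =784
r74=1001010 pc3: +8 =792
r75=1001011 pc4: +16 =808
r76=1001100 pc3: +8 =816
r77=1001101 pc4: +16 =832
r78=1001110 pc4: +16 =848
r79=1001111 pc5: +32 =880
r80=1010000 pc2: +4 =884
r81=1010001 pc3: +8 =892
r82=1010010 pc3: +8 =900
r83=1010011 pc4: +16 =916
r84=1010100 pc3: +8 =924
r85=1010101 pc4: +16 =940
r86=1010110 pc4: +16 =956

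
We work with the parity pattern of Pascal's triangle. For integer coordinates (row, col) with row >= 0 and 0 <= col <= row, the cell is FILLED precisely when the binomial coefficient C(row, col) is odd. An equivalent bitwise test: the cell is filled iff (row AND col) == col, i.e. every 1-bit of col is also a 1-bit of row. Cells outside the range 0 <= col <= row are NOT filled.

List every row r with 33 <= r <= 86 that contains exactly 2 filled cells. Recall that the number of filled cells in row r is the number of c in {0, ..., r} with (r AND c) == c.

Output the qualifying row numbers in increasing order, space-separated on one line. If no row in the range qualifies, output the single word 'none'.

Answer: 64

Derivation:
Row r has 2^popcount(r) filled cells, so we need popcount(r) = log2(2) = 1.
Scan r = 33..86 and keep those with exactly 1 one-bits:
r=33=100001 popcount=2 -> skip
r=34=100010 popcount=2 -> skip
r=35=100011 popcount=3 -> skip
r=36=100100 popcount=2 -> skip
r=37=100101 popcount=3 -> skip
r=38=100110 popcount=3 -> skip
r=39=100111 popcount=4 -> skip
r=40=101000 popcount=2 -> skip
r=41=101001 popcount=3 -> skip
r=42=101010 popcount=3 -> skip
r=43=101011 popcount=4 -> skip
r=44=101100 popcount=3 -> skip
r=45=101101 popcount=4 -> skip
r=46=101110 popcount=4 -> skip
r=47=101111 popcount=5 -> skip
r=48=110000 popcount=2 -> skip
r=49=110001 popcount=3 -> skip
r=50=110010 popcount=3 -> skip
r=51=110011 popcount=4 -> skip
r=52=110100 popcount=3 -> skip
r=53=110101 popcount=4 -> skip
r=54=110110 popcount=4 -> skip
r=55=110111 popcount=5 -> skip
r=56=111000 popcount=3 -> skip
r=57=111001 popcount=4 -> skip
r=58=111010 popcount=4 -> skip
r=59=111011 popcount=5 -> skip
r=60=111100 popcount=4 -> skip
r=61=111101 popcount=5 -> skip
r=62=111110 popcount=5 -> skip
r=63=111111 popcount=6 -> skip
r=64=1000000 popcount=1 -> KEEP
r=65=1000001 popcount=2 -> skip
r=66=1000010 popcount=2 -> skip
r=67=1000011 popcount=3 -> skip
r=68=1000100 popcount=2 -> skip
r=69=1000101 popcount=3 -> skip
r=70=1000110 popcount=3 -> skip
r=71=1000111 popcount=4 -> skip
r=72=1001000 popcount=2 -> skip
r=73=1001001 popcount=3 -> skip
r=74=1001010 popcount=3 -> skip
r=75=1001011 popcount=4 -> skip
r=76=1001100 popcount=3 -> skip
r=77=1001101 popcount=4 -> skip
r=78=1001110 popcount=4 -> skip
r=79=1001111 popcount=5 -> skip
r=80=1010000 popcount=2 -> skip
r=81=1010001 popcount=3 -> skip
r=82=1010010 popcount=3 -> skip
r=83=1010011 popcount=4 -> skip
r=84=1010100 popcount=3 -> skip
r=85=1010101 popcount=4 -> skip
r=86=1010110 popcount=4 -> skip
Kept rows: 64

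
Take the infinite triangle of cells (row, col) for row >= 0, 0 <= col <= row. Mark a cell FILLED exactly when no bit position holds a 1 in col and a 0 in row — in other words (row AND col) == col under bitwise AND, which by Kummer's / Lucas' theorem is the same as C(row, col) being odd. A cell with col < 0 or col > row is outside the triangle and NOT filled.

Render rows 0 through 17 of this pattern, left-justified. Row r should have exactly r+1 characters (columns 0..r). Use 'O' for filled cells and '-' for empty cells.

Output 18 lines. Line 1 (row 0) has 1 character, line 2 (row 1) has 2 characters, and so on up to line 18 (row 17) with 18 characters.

Answer: O
OO
O-O
OOOO
O---O
OO--OO
O-O-O-O
OOOOOOOO
O-------O
OO------OO
O-O-----O-O
OOOO----OOOO
O---O---O---O
OO--OO--OO--OO
O-O-O-O-O-O-O-O
OOOOOOOOOOOOOOOO
O---------------O
OO--------------OO

Derivation:
r0=0: O
r1=1: OO
r2=10: O-O
r3=11: OOOO
r4=100: O---O
r5=101: OO--OO
r6=110: O-O-O-O
r7=111: OOOOOOOO
r8=1000: O-------O
r9=1001: OO------OO
r10=1010: O-O-----O-O
r11=1011: OOOO----OOOO
r12=1100: O---O---O---O
r13=1101: OO--OO--OO--OO
r14=1110: O-O-O-O-O-O-O-O
r15=1111: OOOOOOOOOOOOOOOO
r16=10000: O---------------O
r17=10001: OO--------------OO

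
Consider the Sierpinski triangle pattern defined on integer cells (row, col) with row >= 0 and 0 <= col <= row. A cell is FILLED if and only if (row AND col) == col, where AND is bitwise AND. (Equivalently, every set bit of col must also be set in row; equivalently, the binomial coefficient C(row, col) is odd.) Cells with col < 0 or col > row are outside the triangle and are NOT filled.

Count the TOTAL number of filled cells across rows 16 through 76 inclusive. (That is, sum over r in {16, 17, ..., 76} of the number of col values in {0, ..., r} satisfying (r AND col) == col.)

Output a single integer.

Answer: 746

Derivation:
r16=10000 pc1: +2 =2
r17=10001 pc2: +4 =6
r18=10010 pc2: +4 =10
r19=10011 pc3: +8 =18
r20=10100 pc2: +4 =22
r21=10101 pc3: +8 =30
r22=10110 pc3: +8 =38
r23=10111 pc4: +16 =54
r24=11000 pc2: +4 =58
r25=11001 pc3: +8 =66
r26=11010 pc3: +8 =74
r27=11011 pc4: +16 =90
r28=11100 pc3: +8 =98
r29=11101 pc4: +16 =114
r30=11110 pc4: +16 =130
r31=11111 pc5: +32 =162
r32=100000 pc1: +2 =164
r33=100001 pc2: +4 =168
r34=100010 pc2: +4 =172
r35=100011 pc3: +8 =180
r36=100100 pc2: +4 =184
r37=100101 pc3: +8 =192
r38=100110 pc3: +8 =200
r39=100111 pc4: +16 =216
r40=101000 pc2: +4 =220
r41=101001 pc3: +8 =228
r42=101010 pc3: +8 =236
r43=101011 pc4: +16 =252
r44=101100 pc3: +8 =260
r45=101101 pc4: +16 =276
r46=101110 pc4: +16 =292
r47=101111 pc5: +32 =324
r48=110000 pc2: +4 =328
r49=110001 pc3: +8 =336
r50=110010 pc3: +8 =344
r51=110011 pc4: +16 =360
r52=110100 pc3: +8 =368
r53=110101 pc4: +16 =384
r54=110110 pc4: +16 =400
r55=110111 pc5: +32 =432
r56=111000 pc3: +8 =440
r57=111001 pc4: +16 =456
r58=111010 pc4: +16 =472
r59=111011 pc5: +32 =504
r60=111100 pc4: +16 =520
r61=111101 pc5: +32 =552
r62=111110 pc5: +32 =584
r63=111111 pc6: +64 =648
r64=1000000 pc1: +2 =650
r65=1000001 pc2: +4 =654
r66=1000010 pc2: +4 =658
r67=1000011 pc3: +8 =666
r68=1000100 pc2: +4 =670
r69=1000101 pc3: +8 =678
r70=1000110 pc3: +8 =686
r71=1000111 pc4: +16 =702
r72=1001000 pc2: +4 =706
r73=1001001 pc3: +8 =714
r74=1001010 pc3: +8 =722
r75=1001011 pc4: +16 =738
r76=1001100 pc3: +8 =746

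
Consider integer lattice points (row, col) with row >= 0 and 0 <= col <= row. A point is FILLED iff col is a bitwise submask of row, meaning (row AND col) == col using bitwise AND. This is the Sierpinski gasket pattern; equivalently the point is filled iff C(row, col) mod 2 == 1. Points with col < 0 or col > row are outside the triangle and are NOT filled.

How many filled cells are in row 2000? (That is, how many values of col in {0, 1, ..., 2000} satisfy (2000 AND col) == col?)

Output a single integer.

Answer: 64

Derivation:
2000 in binary = 11111010000
popcount(2000) = number of 1-bits in 11111010000 = 6
A col c satisfies (2000 AND c) == c iff every set bit of c is also set in 2000; each of the 6 set bits of 2000 can independently be on or off in c.
count = 2^6 = 64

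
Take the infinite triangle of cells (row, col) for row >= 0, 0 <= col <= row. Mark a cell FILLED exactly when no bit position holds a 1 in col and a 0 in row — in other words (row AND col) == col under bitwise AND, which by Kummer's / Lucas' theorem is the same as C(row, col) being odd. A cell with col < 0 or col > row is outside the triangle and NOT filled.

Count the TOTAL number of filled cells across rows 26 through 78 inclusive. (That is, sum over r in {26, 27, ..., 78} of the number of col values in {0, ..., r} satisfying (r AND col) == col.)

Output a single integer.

r26=11010 pc3: +8 =8
r27=11011 pc4: +16 =24
r28=11100 pc3: +8 =32
r29=11101 pc4: +16 =48
r30=11110 pc4: +16 =64
r31=11111 pc5: +32 =96
r32=100000 pc1: +2 =98
r33=100001 pc2: +4 =102
r34=100010 pc2: +4 =106
r35=100011 pc3: +8 =114
r36=100100 pc2: +4 =118
r37=100101 pc3: +8 =126
r38=100110 pc3: +8 =134
r39=100111 pc4: +16 =150
r40=101000 pc2: +4 =154
r41=101001 pc3: +8 =162
r42=101010 pc3: +8 =170
r43=101011 pc4: +16 =186
r44=101100 pc3: +8 =194
r45=101101 pc4: +16 =210
r46=101110 pc4: +16 =226
r47=101111 pc5: +32 =258
r48=110000 pc2: +4 =262
r49=110001 pc3: +8 =270
r50=110010 pc3: +8 =278
r51=110011 pc4: +16 =294
r52=110100 pc3: +8 =302
r53=110101 pc4: +16 =318
r54=110110 pc4: +16 =334
r55=110111 pc5: +32 =366
r56=111000 pc3: +8 =374
r57=111001 pc4: +16 =390
r58=111010 pc4: +16 =406
r59=111011 pc5: +32 =438
r60=111100 pc4: +16 =454
r61=111101 pc5: +32 =486
r62=111110 pc5: +32 =518
r63=111111 pc6: +64 =582
r64=1000000 pc1: +2 =584
r65=1000001 pc2: +4 =588
r66=1000010 pc2: +4 =592
r67=1000011 pc3: +8 =600
r68=1000100 pc2: +4 =604
r69=1000101 pc3: +8 =612
r70=1000110 pc3: +8 =620
r71=1000111 pc4: +16 =636
r72=1001000 pc2: +4 =640
r73=1001001 pc3: +8 =648
r74=1001010 pc3: +8 =656
r75=1001011 pc4: +16 =672
r76=1001100 pc3: +8 =680
r77=1001101 pc4: +16 =696
r78=1001110 pc4: +16 =712

Answer: 712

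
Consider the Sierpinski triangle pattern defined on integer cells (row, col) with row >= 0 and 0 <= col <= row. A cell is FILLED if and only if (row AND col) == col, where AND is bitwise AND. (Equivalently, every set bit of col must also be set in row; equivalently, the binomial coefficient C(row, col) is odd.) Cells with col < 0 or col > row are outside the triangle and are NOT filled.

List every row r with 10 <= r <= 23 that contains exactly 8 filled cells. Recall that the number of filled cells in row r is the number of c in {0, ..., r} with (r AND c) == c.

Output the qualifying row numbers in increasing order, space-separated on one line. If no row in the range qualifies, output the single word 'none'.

Answer: 11 13 14 19 21 22

Derivation:
Row r has 2^popcount(r) filled cells, so we need popcount(r) = log2(8) = 3.
Scan r = 10..23 and keep those with exactly 3 one-bits:
r=10=1010 popcount=2 -> skip
r=11=1011 popcount=3 -> KEEP
r=12=1100 popcount=2 -> skip
r=13=1101 popcount=3 -> KEEP
r=14=1110 popcount=3 -> KEEP
r=15=1111 popcount=4 -> skip
r=16=10000 popcount=1 -> skip
r=17=10001 popcount=2 -> skip
r=18=10010 popcount=2 -> skip
r=19=10011 popcount=3 -> KEEP
r=20=10100 popcount=2 -> skip
r=21=10101 popcount=3 -> KEEP
r=22=10110 popcount=3 -> KEEP
r=23=10111 popcount=4 -> skip
Kept rows: 11 13 14 19 21 22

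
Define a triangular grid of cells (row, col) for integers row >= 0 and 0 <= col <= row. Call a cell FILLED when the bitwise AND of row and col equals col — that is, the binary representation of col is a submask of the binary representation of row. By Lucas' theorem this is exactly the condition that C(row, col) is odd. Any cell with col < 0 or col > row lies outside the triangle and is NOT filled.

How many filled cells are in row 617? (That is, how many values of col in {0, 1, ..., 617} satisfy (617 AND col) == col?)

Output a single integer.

617 in binary = 1001101001
popcount(617) = number of 1-bits in 1001101001 = 5
A col c satisfies (617 AND c) == c iff every set bit of c is also set in 617; each of the 5 set bits of 617 can independently be on or off in c.
count = 2^5 = 32

Answer: 32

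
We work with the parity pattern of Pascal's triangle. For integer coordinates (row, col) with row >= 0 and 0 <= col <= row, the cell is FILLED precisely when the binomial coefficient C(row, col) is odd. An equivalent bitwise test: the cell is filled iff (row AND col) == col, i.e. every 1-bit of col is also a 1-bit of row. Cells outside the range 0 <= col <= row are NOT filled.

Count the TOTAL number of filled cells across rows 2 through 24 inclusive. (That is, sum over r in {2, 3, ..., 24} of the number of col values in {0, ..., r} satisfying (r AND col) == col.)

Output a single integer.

r2=10 pc1: +2 =2
r3=11 pc2: +4 =6
r4=100 pc1: +2 =8
r5=101 pc2: +4 =12
r6=110 pc2: +4 =16
r7=111 pc3: +8 =24
r8=1000 pc1: +2 =26
r9=1001 pc2: +4 =30
r10=1010 pc2: +4 =34
r11=1011 pc3: +8 =42
r12=1100 pc2: +4 =46
r13=1101 pc3: +8 =54
r14=1110 pc3: +8 =62
r15=1111 pc4: +16 =78
r16=10000 pc1: +2 =80
r17=10001 pc2: +4 =84
r18=10010 pc2: +4 =88
r19=10011 pc3: +8 =96
r20=10100 pc2: +4 =100
r21=10101 pc3: +8 =108
r22=10110 pc3: +8 =116
r23=10111 pc4: +16 =132
r24=11000 pc2: +4 =136

Answer: 136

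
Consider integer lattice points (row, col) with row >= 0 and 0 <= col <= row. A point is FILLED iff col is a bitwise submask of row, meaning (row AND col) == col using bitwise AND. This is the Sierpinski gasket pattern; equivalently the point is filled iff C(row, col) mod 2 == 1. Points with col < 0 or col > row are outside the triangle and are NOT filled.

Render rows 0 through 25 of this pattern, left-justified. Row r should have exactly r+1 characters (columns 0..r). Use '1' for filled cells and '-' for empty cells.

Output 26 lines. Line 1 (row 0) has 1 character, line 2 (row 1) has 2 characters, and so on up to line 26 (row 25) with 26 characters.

Answer: 1
11
1-1
1111
1---1
11--11
1-1-1-1
11111111
1-------1
11------11
1-1-----1-1
1111----1111
1---1---1---1
11--11--11--11
1-1-1-1-1-1-1-1
1111111111111111
1---------------1
11--------------11
1-1-------------1-1
1111------------1111
1---1-----------1---1
11--11----------11--11
1-1-1-1---------1-1-1-1
11111111--------11111111
1-------1-------1-------1
11------11------11------11

Derivation:
r0=0: 1
r1=1: 11
r2=10: 1-1
r3=11: 1111
r4=100: 1---1
r5=101: 11--11
r6=110: 1-1-1-1
r7=111: 11111111
r8=1000: 1-------1
r9=1001: 11------11
r10=1010: 1-1-----1-1
r11=1011: 1111----1111
r12=1100: 1---1---1---1
r13=1101: 11--11--11--11
r14=1110: 1-1-1-1-1-1-1-1
r15=1111: 1111111111111111
r16=10000: 1---------------1
r17=10001: 11--------------11
r18=10010: 1-1-------------1-1
r19=10011: 1111------------1111
r20=10100: 1---1-----------1---1
r21=10101: 11--11----------11--11
r22=10110: 1-1-1-1---------1-1-1-1
r23=10111: 11111111--------11111111
r24=11000: 1-------1-------1-------1
r25=11001: 11------11------11------11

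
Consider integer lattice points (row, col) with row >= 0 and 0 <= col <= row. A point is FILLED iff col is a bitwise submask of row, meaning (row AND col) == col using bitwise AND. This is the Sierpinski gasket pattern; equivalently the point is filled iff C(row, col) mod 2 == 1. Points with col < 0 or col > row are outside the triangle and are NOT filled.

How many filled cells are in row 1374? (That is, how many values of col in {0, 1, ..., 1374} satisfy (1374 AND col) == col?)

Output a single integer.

Answer: 128

Derivation:
1374 in binary = 10101011110
popcount(1374) = number of 1-bits in 10101011110 = 7
A col c satisfies (1374 AND c) == c iff every set bit of c is also set in 1374; each of the 7 set bits of 1374 can independently be on or off in c.
count = 2^7 = 128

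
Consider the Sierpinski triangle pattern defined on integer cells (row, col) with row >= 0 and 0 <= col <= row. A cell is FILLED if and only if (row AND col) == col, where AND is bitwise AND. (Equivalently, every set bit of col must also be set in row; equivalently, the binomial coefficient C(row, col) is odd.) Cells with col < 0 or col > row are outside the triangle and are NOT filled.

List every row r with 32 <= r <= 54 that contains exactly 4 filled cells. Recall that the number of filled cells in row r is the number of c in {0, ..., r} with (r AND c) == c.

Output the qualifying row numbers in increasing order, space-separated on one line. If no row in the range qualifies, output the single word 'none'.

Answer: 33 34 36 40 48

Derivation:
Row r has 2^popcount(r) filled cells, so we need popcount(r) = log2(4) = 2.
Scan r = 32..54 and keep those with exactly 2 one-bits:
r=32=100000 popcount=1 -> skip
r=33=100001 popcount=2 -> KEEP
r=34=100010 popcount=2 -> KEEP
r=35=100011 popcount=3 -> skip
r=36=100100 popcount=2 -> KEEP
r=37=100101 popcount=3 -> skip
r=38=100110 popcount=3 -> skip
r=39=100111 popcount=4 -> skip
r=40=101000 popcount=2 -> KEEP
r=41=101001 popcount=3 -> skip
r=42=101010 popcount=3 -> skip
r=43=101011 popcount=4 -> skip
r=44=101100 popcount=3 -> skip
r=45=101101 popcount=4 -> skip
r=46=101110 popcount=4 -> skip
r=47=101111 popcount=5 -> skip
r=48=110000 popcount=2 -> KEEP
r=49=110001 popcount=3 -> skip
r=50=110010 popcount=3 -> skip
r=51=110011 popcount=4 -> skip
r=52=110100 popcount=3 -> skip
r=53=110101 popcount=4 -> skip
r=54=110110 popcount=4 -> skip
Kept rows: 33 34 36 40 48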